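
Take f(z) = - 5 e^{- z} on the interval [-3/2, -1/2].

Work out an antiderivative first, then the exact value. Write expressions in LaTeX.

A candidate is checked by its d/dz: the result must match f(z).
F(z) = 5 e^{- z} is an antiderivative of f.
Check: d/dz[5 e^{- z}] = - 5 e^{- z} = f(z).
F(-1/2) = 5 e^{\frac{1}{2}}; F(-3/2) = 5 e^{\frac{3}{2}}.
Integral = F(-1/2) - F(-3/2) = - 5 e^{\frac{3}{2}} + 5 e^{\frac{1}{2}}.

Antiderivative: F(z) = 5 e^{- z}; value = - 5 e^{\frac{3}{2}} + 5 e^{\frac{1}{2}}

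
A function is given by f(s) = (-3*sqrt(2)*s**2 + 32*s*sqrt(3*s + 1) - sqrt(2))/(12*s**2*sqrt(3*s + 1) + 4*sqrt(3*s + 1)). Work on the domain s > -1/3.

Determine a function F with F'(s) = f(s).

An antiderivative is F(s) = -sqrt(3*s/2 + 1/2)/3 + 4*log(3*s**2 + 1)/3.

An antiderivative F(s) passes only if d/ds[F] lands on f(s) exactly.
Check: d/ds[-sqrt(3*s/2 + 1/2)/3 + 4*log(3*s**2 + 1)/3] = (-3*sqrt(2)*s**2 + 32*s*sqrt(3*s + 1) - sqrt(2))/(12*s**2*sqrt(3*s + 1) + 4*sqrt(3*s + 1)) = f(s).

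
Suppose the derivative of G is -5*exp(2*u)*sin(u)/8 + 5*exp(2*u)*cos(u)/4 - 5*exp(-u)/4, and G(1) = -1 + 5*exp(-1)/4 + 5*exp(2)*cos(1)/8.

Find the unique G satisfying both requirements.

G(u) = (5*exp(3*u)*cos(u) - 8*exp(u) + 10)*exp(-u)/8

Integrate term by term and add the pieces.
A general antiderivative is 5*exp(2*u)*cos(u)/8 + 5*exp(-u)/4 + C.
The condition gives C = -1 + 5*exp(-1)/4 + 5*exp(2)*cos(1)/8 - (5*exp(-1)/4 + 5*exp(2)*cos(1)/8) = -1.
So G(u) = (5*exp(3*u)*cos(u) - 8*exp(u) + 10)*exp(-u)/8.
Check: d/du[(5*exp(3*u)*cos(u) - 8*exp(u) + 10)*exp(-u)/8] = (-5*exp(3*u)*sin(u) + 10*exp(3*u)*cos(u) - 10)*exp(-u)/8, which equals G'(u).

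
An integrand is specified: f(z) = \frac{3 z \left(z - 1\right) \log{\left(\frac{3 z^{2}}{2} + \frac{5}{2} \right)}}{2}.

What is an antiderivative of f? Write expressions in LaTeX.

A first test for any F(z): its z-derivative must equal f(z) identically.
Check: d/dz[- \frac{z^{3}}{3} + \frac{3 z^{2}}{4} + \frac{5 z}{3} + \left(\frac{z^{3}}{2} - \frac{3 z^{2}}{4}\right) \log{\left(\frac{3 z^{2}}{2} + \frac{5}{2} \right)} - \frac{5 \log{\left(z^{2} + \frac{5}{3} \right)}}{4} - \frac{5 \sqrt{15} \operatorname{atan}{\left(\frac{\sqrt{15} z}{5} \right)}}{9}] = \frac{3 z^{2} \log{\left(3 z^{2} + 5 \right)}}{2} - \frac{3 z^{2} \log{\left(2 \right)}}{2} - \frac{3 z \log{\left(3 z^{2} + 5 \right)}}{2} + \frac{3 z \log{\left(2 \right)}}{2}, which equals f(z).

An antiderivative is F(z) = - \frac{z^{3}}{3} + \frac{3 z^{2}}{4} + \frac{5 z}{3} + \left(\frac{z^{3}}{2} - \frac{3 z^{2}}{4}\right) \log{\left(\frac{3 z^{2}}{2} + \frac{5}{2} \right)} - \frac{5 \log{\left(z^{2} + \frac{5}{3} \right)}}{4} - \frac{5 \sqrt{15} \operatorname{atan}{\left(\frac{\sqrt{15} z}{5} \right)}}{9}.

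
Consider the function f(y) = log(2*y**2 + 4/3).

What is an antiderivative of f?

Any candidate F(y) must reproduce f(y) exactly when differentiated.
Check: d/dy[y*log(2*y**2 + 4/3) - 2*y + 2*sqrt(6)*atan(sqrt(6)*y/2)/3] = log(y**2 + 2/3) + log(2), which equals f(y).

An antiderivative is F(y) = y*log(2*y**2 + 4/3) - 2*y + 2*sqrt(6)*atan(sqrt(6)*y/2)/3.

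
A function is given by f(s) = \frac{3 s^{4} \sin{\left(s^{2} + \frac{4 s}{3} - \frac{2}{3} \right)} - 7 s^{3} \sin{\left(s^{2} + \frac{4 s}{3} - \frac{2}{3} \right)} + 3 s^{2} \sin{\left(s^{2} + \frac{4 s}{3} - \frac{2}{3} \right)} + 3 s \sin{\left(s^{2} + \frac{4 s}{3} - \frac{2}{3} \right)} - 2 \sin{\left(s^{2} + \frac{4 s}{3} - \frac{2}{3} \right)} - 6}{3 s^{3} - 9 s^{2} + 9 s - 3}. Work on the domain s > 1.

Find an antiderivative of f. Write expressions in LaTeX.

An antiderivative is F(s) = - \frac{\cos{\left(s^{2} + \frac{4 s}{3} - \frac{2}{3} \right)}}{2} + \frac{1}{\left(s - 1\right)^{2}}.

Any candidate F(s) must reproduce f(s) exactly when differentiated.
Check: d/ds[- \frac{\cos{\left(s^{2} + \frac{4 s}{3} - \frac{2}{3} \right)}}{2} + \frac{1}{\left(s - 1\right)^{2}}] = \frac{3 s^{4} \sin{\left(s^{2} + \frac{4 s}{3} - \frac{2}{3} \right)} - 7 s^{3} \sin{\left(s^{2} + \frac{4 s}{3} - \frac{2}{3} \right)} + 3 s^{2} \sin{\left(s^{2} + \frac{4 s}{3} - \frac{2}{3} \right)} + 3 s \sin{\left(s^{2} + \frac{4 s}{3} - \frac{2}{3} \right)} - 2 \sin{\left(s^{2} + \frac{4 s}{3} - \frac{2}{3} \right)} - 6}{3 s^{3} - 9 s^{2} + 9 s - 3} = f(s).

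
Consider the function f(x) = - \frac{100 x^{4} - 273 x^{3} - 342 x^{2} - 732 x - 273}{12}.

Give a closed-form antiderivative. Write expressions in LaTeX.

Differentiate the proposed F(x) back; it has to land on f(x) exactly.
Check: d/dx[- \frac{5 x^{5}}{3} + \frac{91 x^{4}}{16} + \frac{19 x^{3}}{2} + \frac{61 x^{2}}{2} + \frac{91 x}{4}] = - \frac{25 x^{4}}{3} + \frac{91 x^{3}}{4} + \frac{57 x^{2}}{2} + 61 x + \frac{91}{4}, which equals f(x).

An antiderivative is F(x) = - \frac{5 x^{5}}{3} + \frac{91 x^{4}}{16} + \frac{19 x^{3}}{2} + \frac{61 x^{2}}{2} + \frac{91 x}{4}.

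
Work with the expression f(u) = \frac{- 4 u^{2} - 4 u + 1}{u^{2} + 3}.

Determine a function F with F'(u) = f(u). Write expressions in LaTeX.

Check any antiderivative F(u) by computing F'(u) and comparing it with f(u).
Check: d/du[- \frac{12 u + 6 \log{\left(u^{2} + 3 \right)} - 13 \sqrt{3} \operatorname{atan}{\left(\frac{\sqrt{3} u}{3} \right)}}{3}] = \frac{- 4 u^{2} - 4 u + 1}{u^{2} + 3} = f(u).

An antiderivative is F(u) = - \frac{12 u + 6 \log{\left(u^{2} + 3 \right)} - 13 \sqrt{3} \operatorname{atan}{\left(\frac{\sqrt{3} u}{3} \right)}}{3}.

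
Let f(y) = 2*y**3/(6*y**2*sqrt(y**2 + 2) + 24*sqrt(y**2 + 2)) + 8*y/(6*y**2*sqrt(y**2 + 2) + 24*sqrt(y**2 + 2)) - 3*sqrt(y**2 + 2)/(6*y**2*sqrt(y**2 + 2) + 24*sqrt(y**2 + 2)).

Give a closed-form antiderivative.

An antiderivative is F(y) = sqrt(y**2 + 2)/3 - atan(y/2)/4.

Integrate term by term and add the pieces.
Check: d/dy[sqrt(y**2 + 2)/3 - atan(y/2)/4] = (2*y**3 + 8*y - 3*sqrt(y**2 + 2))/(6*y**2*sqrt(y**2 + 2) + 24*sqrt(y**2 + 2)), which equals f(y).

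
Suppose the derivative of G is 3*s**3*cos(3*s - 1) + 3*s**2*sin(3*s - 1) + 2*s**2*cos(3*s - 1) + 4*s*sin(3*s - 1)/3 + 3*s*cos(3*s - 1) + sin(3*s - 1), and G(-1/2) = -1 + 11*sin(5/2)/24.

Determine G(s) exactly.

G(s) = s**3*sin(3*s - 1) + 2*s**2*sin(3*s - 1)/3 + s*sin(3*s - 1) - 1

Recognize the product-rule pattern: G'(s) = u'v + uv' with u = s**3 + 2*s**2/3 + s, v = sin(3*s - 1), so integration by parts undoes it.
A general antiderivative is (s**3 + 2*s**2/3 + s)*sin(3*s - 1) + C.
The condition gives C = -1 + 11*sin(5/2)/24 - (11*sin(5/2)/24) = -1.
So G(s) = s**3*sin(3*s - 1) + 2*s**2*sin(3*s - 1)/3 + s*sin(3*s - 1) - 1.
Check: d/ds[s**3*sin(3*s - 1) + 2*s**2*sin(3*s - 1)/3 + s*sin(3*s - 1) - 1] = 3*s**3*cos(3*s - 1) + 3*s**2*sin(3*s - 1) + 2*s**2*cos(3*s - 1) + 4*s*sin(3*s - 1)/3 + 3*s*cos(3*s - 1) + sin(3*s - 1) = G'(s).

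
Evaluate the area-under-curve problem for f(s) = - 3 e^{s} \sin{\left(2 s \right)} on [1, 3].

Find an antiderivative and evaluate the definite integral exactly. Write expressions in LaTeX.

An antiderivative F(s) passes only if d/ds[F] lands on f(s) exactly.
F(s) = \frac{3 \left(- \sin{\left(2 s \right)} + 2 \cos{\left(2 s \right)}\right) e^{s}}{5} is an antiderivative of f.
Check: d/ds[\frac{3 \left(- \sin{\left(2 s \right)} + 2 \cos{\left(2 s \right)}\right) e^{s}}{5}] = - 3 e^{s} \sin{\left(2 s \right)} = f(s).
F(3) = - \frac{3 e^{3} \sin{\left(6 \right)}}{5} + \frac{6 e^{3} \cos{\left(6 \right)}}{5}; F(1) = - \frac{3 e \sin{\left(2 \right)}}{5} + \frac{6 e \cos{\left(2 \right)}}{5}.
Integral = F(3) - F(1) = - \frac{6 e \cos{\left(2 \right)}}{5} + \frac{3 e \sin{\left(2 \right)}}{5} - \frac{3 e^{3} \sin{\left(6 \right)}}{5} + \frac{6 e^{3} \cos{\left(6 \right)}}{5}.

Antiderivative: F(s) = \frac{3 \left(- \sin{\left(2 s \right)} + 2 \cos{\left(2 s \right)}\right) e^{s}}{5}; value = - \frac{6 e \cos{\left(2 \right)}}{5} + \frac{3 e \sin{\left(2 \right)}}{5} - \frac{3 e^{3} \sin{\left(6 \right)}}{5} + \frac{6 e^{3} \cos{\left(6 \right)}}{5}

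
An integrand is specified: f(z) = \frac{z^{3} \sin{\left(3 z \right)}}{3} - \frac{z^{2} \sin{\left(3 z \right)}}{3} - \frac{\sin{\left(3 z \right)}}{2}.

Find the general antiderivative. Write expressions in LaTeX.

Integrate term by term and add the pieces.
Check: d/dz[- \frac{z^{3} \cos{\left(3 z \right)}}{9} + \frac{z^{2} \sin{\left(3 z \right)}}{9} + \frac{z^{2} \cos{\left(3 z \right)}}{9} - \frac{2 z \sin{\left(3 z \right)}}{27} + \frac{2 z \cos{\left(3 z \right)}}{27} - \frac{2 \sin{\left(3 z \right)}}{81} + \frac{23 \cos{\left(3 z \right)}}{162}] = \frac{z^{3} \sin{\left(3 z \right)}}{3} - \frac{z^{2} \sin{\left(3 z \right)}}{3} - \frac{\sin{\left(3 z \right)}}{2} = f(z).

F(z) = - \frac{z^{3} \cos{\left(3 z \right)}}{9} + \frac{z^{2} \sin{\left(3 z \right)}}{9} + \frac{z^{2} \cos{\left(3 z \right)}}{9} - \frac{2 z \sin{\left(3 z \right)}}{27} + \frac{2 z \cos{\left(3 z \right)}}{27} - \frac{2 \sin{\left(3 z \right)}}{81} + \frac{23 \cos{\left(3 z \right)}}{162} + C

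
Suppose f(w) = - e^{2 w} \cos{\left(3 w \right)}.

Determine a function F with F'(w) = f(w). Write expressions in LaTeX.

Any candidate F(w) must reproduce f(w) exactly when differentiated.
Check: d/dw[- \frac{3 e^{2 w} \sin{\left(3 w \right)}}{13} - \frac{2 e^{2 w} \cos{\left(3 w \right)}}{13}] = - e^{2 w} \cos{\left(3 w \right)} = f(w).

An antiderivative is F(w) = - \frac{3 e^{2 w} \sin{\left(3 w \right)}}{13} - \frac{2 e^{2 w} \cos{\left(3 w \right)}}{13}.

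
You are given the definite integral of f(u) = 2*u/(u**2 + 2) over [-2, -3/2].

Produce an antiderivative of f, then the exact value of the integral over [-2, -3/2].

The substitution w = 3*u**2/2 + 3 works: f is exactly (dF/dw)*(dw/du) for that inner function.
F(u) = log(3*u**2/2 + 3) is an antiderivative of f.
Check: d/du[log(3*u**2/2 + 3)] = 2*u/(u**2 + 2) = f(u).
F(-3/2) = log(51/8); F(-2) = log(9).
Integral = F(-3/2) - F(-2) = -log(9) + log(51/8).

Antiderivative: F(u) = log(3*u**2/2 + 3); value = -log(9) + log(51/8)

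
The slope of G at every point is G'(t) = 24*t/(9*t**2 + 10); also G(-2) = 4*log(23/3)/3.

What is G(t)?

G(t) = 4*log(3*t**2/2 + 5/3)/3

G'(t) matches the chain-rule pattern g'(h)*h' with inner function h(t) = 3*t**2/2 + 5/3; substituting u = h(t) collapses the integral.
A general antiderivative is 4*log(3*t**2/2 + 5/3)/3 + C.
The condition gives C = 4*log(23/3)/3 - (4*log(23/3)/3) = 0.
So G(t) = 4*log(3*t**2/2 + 5/3)/3.
Check: d/dt[4*log(3*t**2/2 + 5/3)/3] = 24*t/(9*t**2 + 10) = G'(t).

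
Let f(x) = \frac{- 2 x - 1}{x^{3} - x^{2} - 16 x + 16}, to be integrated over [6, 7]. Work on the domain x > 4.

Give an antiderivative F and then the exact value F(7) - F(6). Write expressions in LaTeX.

Antiderivative: F(x) = \frac{- 15 \log{\left(x - 4 \right)} + 8 \log{\left(x - 1 \right)} + 7 \log{\left(x + 4 \right)}}{40}; value = - \frac{3 \log{\left(3 \right)}}{8} - \frac{7 \log{\left(10 \right)}}{40} - \frac{\log{\left(5 \right)}}{5} + \frac{3 \log{\left(2 \right)}}{8} + \frac{\log{\left(6 \right)}}{5} + \frac{7 \log{\left(11 \right)}}{40}

The denominator factors as \left(x - 4\right) \left(x - 1\right) \left(x + 4\right); partial fractions split f into directly integrable pieces: \frac{7}{40 \left(x + 4\right)} + \frac{1}{5 \left(x - 1\right)} - \frac{3}{8 \left(x - 4\right)}.
F(x) = \frac{- 15 \log{\left(x - 4 \right)} + 8 \log{\left(x - 1 \right)} + 7 \log{\left(x + 4 \right)}}{40} is an antiderivative of f.
Check: d/dx[\frac{- 15 \log{\left(x - 4 \right)} + 8 \log{\left(x - 1 \right)} + 7 \log{\left(x + 4 \right)}}{40}] = \frac{- 2 x - 1}{x^{3} - x^{2} - 16 x + 16} = f(x).
F(7) = - \frac{3 \log{\left(3 \right)}}{8} + \frac{\log{\left(6 \right)}}{5} + \frac{7 \log{\left(11 \right)}}{40}; F(6) = - \frac{3 \log{\left(2 \right)}}{8} + \frac{\log{\left(5 \right)}}{5} + \frac{7 \log{\left(10 \right)}}{40}.
Integral = F(7) - F(6) = - \frac{3 \log{\left(3 \right)}}{8} - \frac{7 \log{\left(10 \right)}}{40} - \frac{\log{\left(5 \right)}}{5} + \frac{3 \log{\left(2 \right)}}{8} + \frac{\log{\left(6 \right)}}{5} + \frac{7 \log{\left(11 \right)}}{40}.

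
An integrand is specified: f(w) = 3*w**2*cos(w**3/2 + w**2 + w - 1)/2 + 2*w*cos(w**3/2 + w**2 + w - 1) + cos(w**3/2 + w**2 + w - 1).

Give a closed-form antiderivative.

An antiderivative is F(w) = sin(w**3/2 + w**2 + w - 1).

The substitution u = w**3/2 + w**2 + w - 1 works: f is exactly (dF/du)*(du/dw) for that inner function.
Check: d/dw[sin(w**3/2 + w**2 + w - 1)] = 3*w**2*cos(w**3/2 + w**2 + w - 1)/2 + 2*w*cos(w**3/2 + w**2 + w - 1) + cos(w**3/2 + w**2 + w - 1) = f(w).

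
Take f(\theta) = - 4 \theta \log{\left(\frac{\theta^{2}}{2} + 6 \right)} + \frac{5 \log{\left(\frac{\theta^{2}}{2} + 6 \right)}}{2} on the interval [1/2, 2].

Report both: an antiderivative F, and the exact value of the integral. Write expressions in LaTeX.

Antiderivative: F(\theta) = - 2 \theta^{2} \log{\left(\frac{\theta^{2}}{2} + 6 \right)} + 2 \theta^{2} + \frac{5 \theta \log{\left(\frac{\theta^{2}}{2} + 6 \right)}}{2} - 5 \theta - 24 \log{\left(\theta^{2} + 12 \right)} + 10 \sqrt{3} \operatorname{atan}{\left(\frac{\sqrt{3} \theta}{6} \right)}; value = - 24 \log{\left(16 \right)} - 3 \log{\left(8 \right)} - 10 \sqrt{3} \operatorname{atan}{\left(\frac{\sqrt{3}}{12} \right)} - \frac{3 \log{\left(\frac{49}{8} \right)}}{4} + \frac{5 \sqrt{3} \pi}{3} + 24 \log{\left(\frac{49}{4} \right)}

Integrate term by term and add the pieces.
F(\theta) = - 2 \theta^{2} \log{\left(\frac{\theta^{2}}{2} + 6 \right)} + 2 \theta^{2} + \frac{5 \theta \log{\left(\frac{\theta^{2}}{2} + 6 \right)}}{2} - 5 \theta - 24 \log{\left(\theta^{2} + 12 \right)} + 10 \sqrt{3} \operatorname{atan}{\left(\frac{\sqrt{3} \theta}{6} \right)} is an antiderivative of f.
Check: d/d\theta[- 2 \theta^{2} \log{\left(\frac{\theta^{2}}{2} + 6 \right)} + 2 \theta^{2} + \frac{5 \theta \log{\left(\frac{\theta^{2}}{2} + 6 \right)}}{2} - 5 \theta - 24 \log{\left(\theta^{2} + 12 \right)} + 10 \sqrt{3} \operatorname{atan}{\left(\frac{\sqrt{3} \theta}{6} \right)}] = - 4 \theta \log{\left(\frac{\theta^{2}}{2} + 6 \right)} + \frac{5 \log{\left(\frac{\theta^{2}}{2} + 6 \right)}}{2} = f(\theta).
F(2) = - 24 \log{\left(16 \right)} - 3 \log{\left(8 \right)} - 2 + \frac{5 \sqrt{3} \pi}{3}; F(1/2) = - 24 \log{\left(\frac{49}{4} \right)} - 2 + \frac{3 \log{\left(\frac{49}{8} \right)}}{4} + 10 \sqrt{3} \operatorname{atan}{\left(\frac{\sqrt{3}}{12} \right)}.
Integral = F(2) - F(1/2) = - 24 \log{\left(16 \right)} - 3 \log{\left(8 \right)} - 10 \sqrt{3} \operatorname{atan}{\left(\frac{\sqrt{3}}{12} \right)} - \frac{3 \log{\left(\frac{49}{8} \right)}}{4} + \frac{5 \sqrt{3} \pi}{3} + 24 \log{\left(\frac{49}{4} \right)}.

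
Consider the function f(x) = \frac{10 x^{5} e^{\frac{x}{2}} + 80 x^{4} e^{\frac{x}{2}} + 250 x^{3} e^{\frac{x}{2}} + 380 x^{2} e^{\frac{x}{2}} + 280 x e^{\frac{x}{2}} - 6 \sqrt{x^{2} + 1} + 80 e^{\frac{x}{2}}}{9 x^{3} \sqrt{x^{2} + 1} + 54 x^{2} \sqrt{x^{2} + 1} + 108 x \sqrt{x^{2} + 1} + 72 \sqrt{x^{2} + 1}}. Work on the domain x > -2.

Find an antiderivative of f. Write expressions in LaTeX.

A candidate is checked by its d/dx: the result must match f(x).
Check: d/dx[\frac{20 \sqrt{x^{2} + 1} e^{\frac{x}{2}}}{9} + \frac{3}{9 x^{2} + 36 x + 36}] = \frac{10 x^{5} e^{\frac{x}{2}} + 80 x^{4} e^{\frac{x}{2}} + 250 x^{3} e^{\frac{x}{2}} + 380 x^{2} e^{\frac{x}{2}} + 280 x e^{\frac{x}{2}} - 6 \sqrt{x^{2} + 1} + 80 e^{\frac{x}{2}}}{9 x^{3} \sqrt{x^{2} + 1} + 54 x^{2} \sqrt{x^{2} + 1} + 108 x \sqrt{x^{2} + 1} + 72 \sqrt{x^{2} + 1}} = f(x).

An antiderivative is F(x) = \frac{20 \sqrt{x^{2} + 1} e^{\frac{x}{2}}}{9} + \frac{3}{9 x^{2} + 36 x + 36}.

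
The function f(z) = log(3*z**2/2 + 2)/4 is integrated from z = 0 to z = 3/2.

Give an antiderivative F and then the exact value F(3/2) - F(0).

Antiderivative: F(z) = (3*z*log(3*z**2/2 + 2) - 6*z + 4*sqrt(3)*atan(sqrt(3)*z/2))/12; value = -3/4 + sqrt(3)*atan(3*sqrt(3)/4)/3 + 3*log(43/8)/8

Recover f(z) by differentiating a candidate F(z); any mismatch rules it out.
F(z) = (3*z*log(3*z**2/2 + 2) - 6*z + 4*sqrt(3)*atan(sqrt(3)*z/2))/12 is an antiderivative of f.
Check: d/dz[(3*z*log(3*z**2/2 + 2) - 6*z + 4*sqrt(3)*atan(sqrt(3)*z/2))/12] = log(3*z**2/2 + 2)/4 = f(z).
F(3/2) = -3/4 + sqrt(3)*atan(3*sqrt(3)/4)/3 + 3*log(43/8)/8; F(0) = 0.
Integral = F(3/2) - F(0) = -3/4 + sqrt(3)*atan(3*sqrt(3)/4)/3 + 3*log(43/8)/8.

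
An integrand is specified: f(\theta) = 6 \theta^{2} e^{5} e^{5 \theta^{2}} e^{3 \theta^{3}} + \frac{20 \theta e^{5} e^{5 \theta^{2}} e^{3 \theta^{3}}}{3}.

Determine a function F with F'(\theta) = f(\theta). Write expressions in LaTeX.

An antiderivative is F(\theta) = \frac{2 e^{5} e^{5 \theta^{2}} e^{3 \theta^{3}}}{3}.

The substitution u = 3 \theta^{3} + 5 \theta^{2} + 5 works: f is exactly (dF/du)*(du/d\theta) for that inner function.
Check: d/d\theta[\frac{2 e^{5} e^{5 \theta^{2}} e^{3 \theta^{3}}}{3}] = 6 \theta^{2} e^{5} e^{5 \theta^{2}} e^{3 \theta^{3}} + \frac{20 \theta e^{5} e^{5 \theta^{2}} e^{3 \theta^{3}}}{3} = f(\theta).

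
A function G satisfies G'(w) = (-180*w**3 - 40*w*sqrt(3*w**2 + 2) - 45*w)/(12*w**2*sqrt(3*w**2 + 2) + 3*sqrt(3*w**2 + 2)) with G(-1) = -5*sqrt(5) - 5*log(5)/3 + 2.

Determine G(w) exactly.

Since d/dw undoes antidifferentiation here, G(w) must give back the stated G'(w).
A general antiderivative is -5*sqrt(3*w**2 + 2) - 5*log(4*w**2 + 1)/3 + C.
The condition gives C = -5*sqrt(5) - 5*log(5)/3 + 2 - (-5*sqrt(5) - 5*log(5)/3) = 2.
So G(w) = (-15*sqrt(3*w**2 + 2) - 5*log(4*w**2 + 1) + 6)/3.
Check: d/dw[(-15*sqrt(3*w**2 + 2) - 5*log(4*w**2 + 1) + 6)/3] = (-180*w**3 - 40*w*sqrt(3*w**2 + 2) - 45*w)/(12*w**2*sqrt(3*w**2 + 2) + 3*sqrt(3*w**2 + 2)) = G'(w).

G(w) = (-15*sqrt(3*w**2 + 2) - 5*log(4*w**2 + 1) + 6)/3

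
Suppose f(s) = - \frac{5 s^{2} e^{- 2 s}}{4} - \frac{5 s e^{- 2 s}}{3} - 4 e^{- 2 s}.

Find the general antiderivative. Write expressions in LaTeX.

f has the shape u'v + uv' for u = \frac{5 s^{2}}{8} + \frac{35 s}{24} + \frac{131}{48} and v = e^{- 2 s} — it is the derivative of the product u*v.
Check: d/ds[\frac{\left(30 s^{2} + 70 s + 131\right) e^{- 2 s}}{48}] = \frac{\left(- 15 s^{2} - 20 s - 48\right) e^{- 2 s}}{12}, which equals f(s).

F(s) = \frac{\left(30 s^{2} + 70 s + 131\right) e^{- 2 s}}{48} + C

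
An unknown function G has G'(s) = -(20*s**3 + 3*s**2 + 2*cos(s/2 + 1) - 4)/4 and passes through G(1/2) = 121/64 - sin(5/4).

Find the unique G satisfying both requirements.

G(s) = (-5*s**4 - s**3 + 4*s - 4*sin(s/2 + 1) + 6)/4

Since d/ds undoes antidifferentiation here, G(s) must give back the stated G'(s).
A general antiderivative is -5*s**4/4 - s**3/4 + s - sin(s/2 + 1) - 1/2 + C.
The condition gives C = 121/64 - sin(5/4) - (-sin(5/4) - 7/64) = 2.
So G(s) = (-5*s**4 - s**3 + 4*s - 4*sin(s/2 + 1) + 6)/4.
Check: d/ds[(-5*s**4 - s**3 + 4*s - 4*sin(s/2 + 1) + 6)/4] = -5*s**3 - 3*s**2/4 - cos(s/2 + 1)/2 + 1, which equals G'(s).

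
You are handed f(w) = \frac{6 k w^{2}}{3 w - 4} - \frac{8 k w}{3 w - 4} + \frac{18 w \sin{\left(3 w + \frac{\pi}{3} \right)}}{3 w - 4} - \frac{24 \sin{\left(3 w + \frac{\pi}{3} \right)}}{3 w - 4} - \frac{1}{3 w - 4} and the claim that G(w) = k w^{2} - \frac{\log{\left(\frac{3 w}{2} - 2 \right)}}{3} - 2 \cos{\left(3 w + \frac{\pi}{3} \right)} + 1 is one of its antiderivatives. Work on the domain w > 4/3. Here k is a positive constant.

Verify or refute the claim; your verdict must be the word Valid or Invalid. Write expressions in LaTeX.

Valid. The derivative of G reproduces f.

d/dw[G] = \frac{6 k w^{2} - 8 k w + 18 w \sin{\left(3 w + \frac{\pi}{3} \right)} - 24 \sin{\left(3 w + \frac{\pi}{3} \right)} - 1}{3 w - 4}
This equals f(w) exactly, so the claim holds.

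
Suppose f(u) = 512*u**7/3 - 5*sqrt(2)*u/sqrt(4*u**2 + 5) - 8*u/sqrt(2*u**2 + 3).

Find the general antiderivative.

Integrate term by term and add the pieces.
Check: d/du[64*u**8/3 - 5*sqrt(2*u**2 + 5/2)/2 - 4*sqrt(2*u**2 + 3)] = (512*u**7*sqrt(2*u**2 + 3)*sqrt(4*u**2 + 5) - 15*sqrt(2)*u*sqrt(2*u**2 + 3) - 24*u*sqrt(4*u**2 + 5))/(3*sqrt(2*u**2 + 3)*sqrt(4*u**2 + 5)), which equals f(u).

F(u) = 64*u**8/3 - 5*sqrt(2*u**2 + 5/2)/2 - 4*sqrt(2*u**2 + 3) + C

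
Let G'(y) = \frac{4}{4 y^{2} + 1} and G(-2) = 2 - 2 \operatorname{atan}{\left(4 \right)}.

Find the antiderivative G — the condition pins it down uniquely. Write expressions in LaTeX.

G(y) = 2 \left(\operatorname{atan}{\left(2 y \right)} + 1\right)

Recover the given G'(y) by differentiating a candidate G(y); any mismatch rules it out.
A general antiderivative is 2 \operatorname{atan}{\left(2 y \right)} + C.
The condition gives C = 2 - 2 \operatorname{atan}{\left(4 \right)} - (- 2 \operatorname{atan}{\left(4 \right)}) = 2.
So G(y) = 2 \left(\operatorname{atan}{\left(2 y \right)} + 1\right).
Check: d/dy[2 \left(\operatorname{atan}{\left(2 y \right)} + 1\right)] = \frac{4}{4 y^{2} + 1} = G'(y).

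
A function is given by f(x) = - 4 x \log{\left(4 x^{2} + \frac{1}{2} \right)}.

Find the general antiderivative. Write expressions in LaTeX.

F(x) = \frac{- 8 x^{2} \log{\left(4 x^{2} + \frac{1}{2} \right)} + 8 x^{2} - \log{\left(8 x^{2} + 1 \right)}}{4} + C

A candidate is checked by its d/dx: the result must match f(x).
Check: d/dx[\frac{- 8 x^{2} \log{\left(4 x^{2} + \frac{1}{2} \right)} + 8 x^{2} - \log{\left(8 x^{2} + 1 \right)}}{4}] = - 4 x \log{\left(4 x^{2} + \frac{1}{2} \right)} = f(x).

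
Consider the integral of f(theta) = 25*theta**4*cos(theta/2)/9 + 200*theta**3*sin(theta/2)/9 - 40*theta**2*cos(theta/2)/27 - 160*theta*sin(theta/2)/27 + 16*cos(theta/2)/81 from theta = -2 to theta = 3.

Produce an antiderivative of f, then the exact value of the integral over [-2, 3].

Antiderivative: F(theta) = 50*theta**4*sin(theta/2)/9 - 80*theta**2*sin(theta/2)/27 + 32*sin(theta/2)/81; value = 6272*sin(1)/81 + 34322*sin(3/2)/81

Recognize the product-rule pattern: f = u'v + uv' with u = 8*(5*theta**2/2 - 2/3)**2/9, v = sin(theta/2), so integration by parts undoes it.
F(theta) = 50*theta**4*sin(theta/2)/9 - 80*theta**2*sin(theta/2)/27 + 32*sin(theta/2)/81 is an antiderivative of f.
Check: d/dtheta[50*theta**4*sin(theta/2)/9 - 80*theta**2*sin(theta/2)/27 + 32*sin(theta/2)/81] = 25*theta**4*cos(theta/2)/9 + 200*theta**3*sin(theta/2)/9 - 40*theta**2*cos(theta/2)/27 - 160*theta*sin(theta/2)/27 + 16*cos(theta/2)/81 = f(theta).
F(3) = 34322*sin(3/2)/81; F(-2) = -6272*sin(1)/81.
Integral = F(3) - F(-2) = 6272*sin(1)/81 + 34322*sin(3/2)/81.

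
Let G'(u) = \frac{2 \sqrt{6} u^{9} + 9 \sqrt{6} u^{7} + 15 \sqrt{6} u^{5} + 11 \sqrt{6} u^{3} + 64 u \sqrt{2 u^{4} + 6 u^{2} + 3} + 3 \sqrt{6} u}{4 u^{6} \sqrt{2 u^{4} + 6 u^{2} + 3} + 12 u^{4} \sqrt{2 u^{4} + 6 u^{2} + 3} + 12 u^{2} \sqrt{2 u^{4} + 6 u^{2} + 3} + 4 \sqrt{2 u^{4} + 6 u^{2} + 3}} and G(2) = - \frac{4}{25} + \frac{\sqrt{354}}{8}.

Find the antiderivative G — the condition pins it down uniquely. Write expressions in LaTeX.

G(u) = \frac{\sqrt{6} \left(u^{4} + 2 u^{2} + 1\right) \sqrt{2 u^{4} + 6 u^{2} + 3} - 32}{8 \left(u^{4} + 2 u^{2} + 1\right)}

Any candidate G(u) must reproduce the stated G'(u) exactly.
A general antiderivative is \frac{3 \sqrt{\frac{u^{4}}{3} + u^{2} + \frac{1}{2}}}{4} - \frac{4}{u^{4} + 2 u^{2} + 1} + C.
The condition gives C = - \frac{4}{25} + \frac{\sqrt{354}}{8} - (- \frac{4}{25} + \frac{\sqrt{354}}{8}) = 0.
So G(u) = \frac{\sqrt{6} \left(u^{4} + 2 u^{2} + 1\right) \sqrt{2 u^{4} + 6 u^{2} + 3} - 32}{8 \left(u^{4} + 2 u^{2} + 1\right)}.
Check: d/du[\frac{\sqrt{6} \left(u^{4} + 2 u^{2} + 1\right) \sqrt{2 u^{4} + 6 u^{2} + 3} - 32}{8 \left(u^{4} + 2 u^{2} + 1\right)}] = \frac{2 \sqrt{6} u^{9} + 9 \sqrt{6} u^{7} + 15 \sqrt{6} u^{5} + 11 \sqrt{6} u^{3} + 64 u \sqrt{2 u^{4} + 6 u^{2} + 3} + 3 \sqrt{6} u}{4 u^{6} \sqrt{2 u^{4} + 6 u^{2} + 3} + 12 u^{4} \sqrt{2 u^{4} + 6 u^{2} + 3} + 12 u^{2} \sqrt{2 u^{4} + 6 u^{2} + 3} + 4 \sqrt{2 u^{4} + 6 u^{2} + 3}} = G'(u).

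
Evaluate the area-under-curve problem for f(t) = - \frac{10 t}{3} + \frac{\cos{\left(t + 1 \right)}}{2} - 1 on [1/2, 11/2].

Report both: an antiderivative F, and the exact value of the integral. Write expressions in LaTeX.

Antiderivative: F(t) = - \frac{5 t^{2}}{3} - t + \frac{\sin{\left(t + 1 \right)}}{2}; value = -55 - \frac{\sin{\left(\frac{3}{2} \right)}}{2} + \frac{\sin{\left(\frac{13}{2} \right)}}{2}

Integrate term by term and add the pieces.
F(t) = - \frac{5 t^{2}}{3} - t + \frac{\sin{\left(t + 1 \right)}}{2} is an antiderivative of f.
Check: d/dt[- \frac{5 t^{2}}{3} - t + \frac{\sin{\left(t + 1 \right)}}{2}] = - \frac{10 t}{3} + \frac{\cos{\left(t + 1 \right)}}{2} - 1 = f(t).
F(11/2) = - \frac{671}{12} + \frac{\sin{\left(\frac{13}{2} \right)}}{2}; F(1/2) = - \frac{11}{12} + \frac{\sin{\left(\frac{3}{2} \right)}}{2}.
Integral = F(11/2) - F(1/2) = -55 - \frac{\sin{\left(\frac{3}{2} \right)}}{2} + \frac{\sin{\left(\frac{13}{2} \right)}}{2}.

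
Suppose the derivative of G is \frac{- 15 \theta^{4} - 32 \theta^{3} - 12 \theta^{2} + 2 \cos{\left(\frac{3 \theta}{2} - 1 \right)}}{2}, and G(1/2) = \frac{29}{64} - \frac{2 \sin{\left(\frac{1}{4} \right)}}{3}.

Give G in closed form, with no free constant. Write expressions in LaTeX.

G(\theta) = - \frac{3 \theta^{5}}{2} - 4 \theta^{4} - 2 \theta^{3} + \frac{2 \sin{\left(\frac{3 \theta}{2} - 1 \right)}}{3} + 1

The proposed G(\theta) is checked by its d/d\theta: the result must match the given G'(\theta).
A general antiderivative is - \frac{3 \theta^{5}}{2} - 4 \theta^{4} - 2 \theta^{3} + \frac{2 \sin{\left(\frac{3 \theta}{2} - 1 \right)}}{3} + C.
The condition gives C = \frac{29}{64} - \frac{2 \sin{\left(\frac{1}{4} \right)}}{3} - (- \frac{35}{64} - \frac{2 \sin{\left(\frac{1}{4} \right)}}{3}) = 1.
So G(\theta) = - \frac{3 \theta^{5}}{2} - 4 \theta^{4} - 2 \theta^{3} + \frac{2 \sin{\left(\frac{3 \theta}{2} - 1 \right)}}{3} + 1.
Check: d/d\theta[- \frac{3 \theta^{5}}{2} - 4 \theta^{4} - 2 \theta^{3} + \frac{2 \sin{\left(\frac{3 \theta}{2} - 1 \right)}}{3} + 1] = - \frac{15 \theta^{4}}{2} - 16 \theta^{3} - 6 \theta^{2} + \cos{\left(\frac{3 \theta}{2} - 1 \right)}, which equals G'(\theta).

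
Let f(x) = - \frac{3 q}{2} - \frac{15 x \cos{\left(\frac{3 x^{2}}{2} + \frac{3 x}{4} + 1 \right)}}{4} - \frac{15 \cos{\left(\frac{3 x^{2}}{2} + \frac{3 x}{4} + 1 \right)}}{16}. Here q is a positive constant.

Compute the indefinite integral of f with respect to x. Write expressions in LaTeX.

F(x) = - \frac{3 q x}{2} - \frac{5 \sin{\left(\frac{3 x^{2}}{2} + \frac{3 x}{4} + 1 \right)}}{4} + C

Integrate term by term and add the pieces.
Check: d/dx[- \frac{3 q x}{2} - \frac{5 \sin{\left(\frac{3 x^{2}}{2} + \frac{3 x}{4} + 1 \right)}}{4}] = - \frac{3 q}{2} - \frac{15 x \cos{\left(\frac{3 x^{2}}{2} + \frac{3 x}{4} + 1 \right)}}{4} - \frac{15 \cos{\left(\frac{3 x^{2}}{2} + \frac{3 x}{4} + 1 \right)}}{16} = f(x).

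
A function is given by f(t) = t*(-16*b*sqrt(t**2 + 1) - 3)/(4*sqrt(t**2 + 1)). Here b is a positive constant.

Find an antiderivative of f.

Recover f(t) by differentiating a candidate F(t); any mismatch rules it out.
Check: d/dt[-2*b*t**2 - 3*sqrt(t**2 + 1)/4] = (-16*b*t*sqrt(t**2 + 1) - 3*t)/(4*sqrt(t**2 + 1)), which equals f(t).

An antiderivative is F(t) = -2*b*t**2 - 3*sqrt(t**2 + 1)/4.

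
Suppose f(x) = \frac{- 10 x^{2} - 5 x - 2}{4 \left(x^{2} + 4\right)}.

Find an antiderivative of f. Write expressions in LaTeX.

Differentiate the proposed F(x) back; it has to land on f(x) exactly.
Check: d/dx[- \frac{20 x + 5 \log{\left(x^{2} + 4 \right)} - 38 \operatorname{atan}{\left(\frac{x}{2} \right)}}{8}] = \frac{- 10 x^{2} - 5 x - 2}{4 x^{2} + 16}, which equals f(x).

An antiderivative is F(x) = - \frac{20 x + 5 \log{\left(x^{2} + 4 \right)} - 38 \operatorname{atan}{\left(\frac{x}{2} \right)}}{8}.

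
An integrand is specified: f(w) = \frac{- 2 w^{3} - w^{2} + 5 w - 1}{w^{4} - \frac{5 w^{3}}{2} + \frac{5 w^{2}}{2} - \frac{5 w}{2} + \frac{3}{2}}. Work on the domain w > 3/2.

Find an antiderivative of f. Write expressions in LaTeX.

The denominator factors as \left(w - 1\right) \left(2 w - 3\right) \left(w^{2} + 1\right); partial fractions split f into directly integrable pieces: \frac{7 \left(w - 5\right)}{13 \left(w^{2} + 1\right)} - \frac{40}{13 \left(2 w - 3\right)} - \frac{1}{w - 1}.
Check: d/dw[- \frac{20 \log{\left(w - \frac{3}{2} \right)}}{13} - \log{\left(w - 1 \right)} + \frac{7 \log{\left(w^{2} + 1 \right)}}{26} - \frac{35 \operatorname{atan}{\left(w \right)}}{13}] = \frac{- 4 w^{3} - 2 w^{2} + 10 w - 2}{2 w^{4} - 5 w^{3} + 5 w^{2} - 5 w + 3}, which equals f(w).

An antiderivative is F(w) = - \frac{20 \log{\left(w - \frac{3}{2} \right)}}{13} - \log{\left(w - 1 \right)} + \frac{7 \log{\left(w^{2} + 1 \right)}}{26} - \frac{35 \operatorname{atan}{\left(w \right)}}{13}.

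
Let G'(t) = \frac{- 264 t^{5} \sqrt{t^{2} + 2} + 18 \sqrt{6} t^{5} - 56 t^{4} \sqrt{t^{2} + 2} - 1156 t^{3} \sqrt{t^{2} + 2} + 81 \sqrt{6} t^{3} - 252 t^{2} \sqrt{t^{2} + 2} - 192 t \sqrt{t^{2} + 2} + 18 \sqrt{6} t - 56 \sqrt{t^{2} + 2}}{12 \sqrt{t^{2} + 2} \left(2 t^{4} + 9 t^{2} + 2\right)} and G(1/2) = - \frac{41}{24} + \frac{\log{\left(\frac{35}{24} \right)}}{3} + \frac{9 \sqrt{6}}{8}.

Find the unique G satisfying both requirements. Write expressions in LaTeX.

G(t) = - \frac{66 t^{2} + 28 t - 9 \sqrt{6} \sqrt{t^{2} + 2} - 4 \log{\left(\frac{2 t^{4}}{3} + 3 t^{2} + \frac{2}{3} \right)} - 10}{12}

Recover the given G'(t) by differentiating a candidate G(t); any mismatch rules it out.
A general antiderivative is - \frac{11 t^{2}}{2} - \frac{7 t}{3} + \frac{3 \sqrt{\frac{3 t^{2}}{2} + 3}}{2} + \frac{\log{\left(\frac{2 t^{4}}{3} + 3 t^{2} + \frac{2}{3} \right)}}{3} + \frac{5}{6} + C.
The condition gives C = - \frac{41}{24} + \frac{\log{\left(\frac{35}{24} \right)}}{3} + \frac{9 \sqrt{6}}{8} - (- \frac{41}{24} + \frac{\log{\left(\frac{35}{24} \right)}}{3} + \frac{9 \sqrt{6}}{8}) = 0.
So G(t) = - \frac{66 t^{2} + 28 t - 9 \sqrt{6} \sqrt{t^{2} + 2} - 4 \log{\left(\frac{2 t^{4}}{3} + 3 t^{2} + \frac{2}{3} \right)} - 10}{12}.
Check: d/dt[- \frac{66 t^{2} + 28 t - 9 \sqrt{6} \sqrt{t^{2} + 2} - 4 \log{\left(\frac{2 t^{4}}{3} + 3 t^{2} + \frac{2}{3} \right)} - 10}{12}] = \frac{- 264 t^{5} \sqrt{t^{2} + 2} + 18 \sqrt{6} t^{5} - 56 t^{4} \sqrt{t^{2} + 2} - 1156 t^{3} \sqrt{t^{2} + 2} + 81 \sqrt{6} t^{3} - 252 t^{2} \sqrt{t^{2} + 2} - 192 t \sqrt{t^{2} + 2} + 18 \sqrt{6} t - 56 \sqrt{t^{2} + 2}}{24 t^{4} \sqrt{t^{2} + 2} + 108 t^{2} \sqrt{t^{2} + 2} + 24 \sqrt{t^{2} + 2}}, which equals G'(t).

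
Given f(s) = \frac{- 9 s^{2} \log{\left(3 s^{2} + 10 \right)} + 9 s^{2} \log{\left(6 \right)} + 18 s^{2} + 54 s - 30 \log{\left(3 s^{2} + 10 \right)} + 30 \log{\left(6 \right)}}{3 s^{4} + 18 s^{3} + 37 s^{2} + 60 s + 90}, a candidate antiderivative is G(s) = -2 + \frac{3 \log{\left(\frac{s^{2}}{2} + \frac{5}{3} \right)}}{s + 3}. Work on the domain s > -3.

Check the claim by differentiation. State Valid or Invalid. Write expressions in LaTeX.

Valid - the claim checks out under differentiation.

d/ds[G] = \frac{- 9 s^{2} \log{\left(3 s^{2} + 10 \right)} + 9 s^{2} \log{\left(6 \right)} + 18 s^{2} + 54 s - 30 \log{\left(3 s^{2} + 10 \right)} + 30 \log{\left(6 \right)}}{3 s^{4} + 18 s^{3} + 37 s^{2} + 60 s + 90}
This equals f(s) exactly, so the claim holds.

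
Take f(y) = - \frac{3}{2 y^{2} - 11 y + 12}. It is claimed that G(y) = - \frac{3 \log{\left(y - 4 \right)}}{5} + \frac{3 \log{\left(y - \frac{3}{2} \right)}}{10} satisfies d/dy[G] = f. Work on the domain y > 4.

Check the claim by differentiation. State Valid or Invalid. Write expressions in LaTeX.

Invalid: d/dy[G] - f = - \frac{3}{10 y - 15}, which is not 0.

d/dy[G] = \frac{- 3 y - 3}{10 y^{2} - 55 y + 60}
d/dy[G] - f(y) = - \frac{3}{10 y - 15} != 0.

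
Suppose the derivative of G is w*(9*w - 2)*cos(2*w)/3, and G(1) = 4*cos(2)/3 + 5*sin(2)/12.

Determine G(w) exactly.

Check a candidate G(w) by differentiating: d/dw[G] must match the given G'(w).
A general antiderivative is 3*w**2*sin(2*w)/2 - w*sin(2*w)/3 + 3*w*cos(2*w)/2 - 3*sin(2*w)/4 - cos(2*w)/6 + C.
The condition gives C = 4*cos(2)/3 + 5*sin(2)/12 - (4*cos(2)/3 + 5*sin(2)/12) = 0.
So G(w) = (18*w**2*sin(2*w) - 4*w*sin(2*w) + 18*w*cos(2*w) - 9*sin(2*w) - 2*cos(2*w))/12.
Check: d/dw[(18*w**2*sin(2*w) - 4*w*sin(2*w) + 18*w*cos(2*w) - 9*sin(2*w) - 2*cos(2*w))/12] = 3*w**2*cos(2*w) - 2*w*cos(2*w)/3, which equals G'(w).

G(w) = (18*w**2*sin(2*w) - 4*w*sin(2*w) + 18*w*cos(2*w) - 9*sin(2*w) - 2*cos(2*w))/12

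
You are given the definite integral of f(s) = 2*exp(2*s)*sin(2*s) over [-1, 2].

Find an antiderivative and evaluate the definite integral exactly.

Antiderivative: F(s) = (sin(2*s) - cos(2*s))*exp(2*s)/2; value = exp(4)*sin(4)/2 + exp(-2)*cos(2)/2 + exp(-2)*sin(2)/2 - exp(4)*cos(4)/2

Recover f(s) by differentiating a candidate F(s); any mismatch rules it out.
F(s) = (sin(2*s) - cos(2*s))*exp(2*s)/2 is an antiderivative of f.
Check: d/ds[(sin(2*s) - cos(2*s))*exp(2*s)/2] = 2*exp(2*s)*sin(2*s) = f(s).
F(2) = exp(4)*sin(4)/2 - exp(4)*cos(4)/2; F(-1) = -exp(-2)*sin(2)/2 - exp(-2)*cos(2)/2.
Integral = F(2) - F(-1) = exp(4)*sin(4)/2 + exp(-2)*cos(2)/2 + exp(-2)*sin(2)/2 - exp(4)*cos(4)/2.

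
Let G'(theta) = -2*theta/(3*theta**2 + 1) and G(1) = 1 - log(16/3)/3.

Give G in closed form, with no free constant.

The substitution u = 4*theta**2 + 4/3 works: G'(theta) is exactly (dG/du)*(du/dtheta) for that inner function.
A general antiderivative is -log(4*theta**2 + 4/3)/3 + C.
The condition gives C = 1 - log(16/3)/3 - (-log(16/3)/3) = 1.
So G(theta) = 1 - log(4*theta**2 + 4/3)/3.
Check: d/dtheta[1 - log(4*theta**2 + 4/3)/3] = -2*theta/(3*theta**2 + 1) = G'(theta).

G(theta) = 1 - log(4*theta**2 + 4/3)/3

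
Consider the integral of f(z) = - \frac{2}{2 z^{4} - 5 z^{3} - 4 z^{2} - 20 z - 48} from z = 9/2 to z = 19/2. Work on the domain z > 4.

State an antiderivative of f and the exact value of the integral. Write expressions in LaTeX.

Antiderivative: F(z) = \frac{- 10 \log{\left(z - 4 \right)} + 32 \log{\left(z + \frac{3}{2} \right)} - 11 \log{\left(z^{2} + 4 \right)} + 44 \operatorname{atan}{\left(\frac{z}{2} \right)}}{1100}; value = - \frac{8 \log{\left(6 \right)}}{275} - \frac{\operatorname{atan}{\left(\frac{9}{4} \right)}}{25} - \frac{\log{\left(\frac{377}{4} \right)}}{100} - \frac{\log{\left(\frac{11}{2} \right)}}{110} - \frac{\log{\left(2 \right)}}{110} + \frac{\log{\left(\frac{97}{4} \right)}}{100} + \frac{\operatorname{atan}{\left(\frac{19}{4} \right)}}{25} + \frac{8 \log{\left(11 \right)}}{275}

Factor the denominator (\left(z - 4\right) \left(2 z + 3\right) \left(z^{2} + 4\right)) and decompose: f = - \frac{z - 4}{50 \left(z^{2} + 4\right)} + \frac{16}{275 \left(2 z + 3\right)} - \frac{1}{110 \left(z - 4\right)}; each piece integrates to a log, atan, or power term.
F(z) = \frac{- 10 \log{\left(z - 4 \right)} + 32 \log{\left(z + \frac{3}{2} \right)} - 11 \log{\left(z^{2} + 4 \right)} + 44 \operatorname{atan}{\left(\frac{z}{2} \right)}}{1100} is an antiderivative of f.
Check: d/dz[\frac{- 10 \log{\left(z - 4 \right)} + 32 \log{\left(z + \frac{3}{2} \right)} - 11 \log{\left(z^{2} + 4 \right)} + 44 \operatorname{atan}{\left(\frac{z}{2} \right)}}{1100}] = - \frac{2}{2 z^{4} - 5 z^{3} - 4 z^{2} - 20 z - 48} = f(z).
F(19/2) = - \frac{\log{\left(\frac{377}{4} \right)}}{100} - \frac{\log{\left(\frac{11}{2} \right)}}{110} + \frac{\operatorname{atan}{\left(\frac{19}{4} \right)}}{25} + \frac{8 \log{\left(11 \right)}}{275}; F(9/2) = - \frac{\log{\left(\frac{97}{4} \right)}}{100} + \frac{\log{\left(2 \right)}}{110} + \frac{\operatorname{atan}{\left(\frac{9}{4} \right)}}{25} + \frac{8 \log{\left(6 \right)}}{275}.
Integral = F(19/2) - F(9/2) = - \frac{8 \log{\left(6 \right)}}{275} - \frac{\operatorname{atan}{\left(\frac{9}{4} \right)}}{25} - \frac{\log{\left(\frac{377}{4} \right)}}{100} - \frac{\log{\left(\frac{11}{2} \right)}}{110} - \frac{\log{\left(2 \right)}}{110} + \frac{\log{\left(\frac{97}{4} \right)}}{100} + \frac{\operatorname{atan}{\left(\frac{19}{4} \right)}}{25} + \frac{8 \log{\left(11 \right)}}{275}.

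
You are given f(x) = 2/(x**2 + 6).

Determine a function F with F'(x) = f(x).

An antiderivative is F(x) = sqrt(6)*atan(sqrt(6)*x/6)/3.

For F(x) to be correct the identity F'(x) - f(x) = 0 must hold.
Check: d/dx[sqrt(6)*atan(sqrt(6)*x/6)/3] = 2/(x**2 + 6) = f(x).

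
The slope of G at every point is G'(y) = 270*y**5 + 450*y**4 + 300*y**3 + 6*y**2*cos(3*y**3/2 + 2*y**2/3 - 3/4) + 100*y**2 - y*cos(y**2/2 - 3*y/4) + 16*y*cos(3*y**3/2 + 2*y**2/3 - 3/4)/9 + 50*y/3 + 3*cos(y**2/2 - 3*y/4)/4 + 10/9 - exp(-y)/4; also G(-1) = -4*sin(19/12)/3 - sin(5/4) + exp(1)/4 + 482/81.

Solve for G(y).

The integrand splits into summands that can be handled one at a time.
A general antiderivative is 5*(3*y**2 + 2*y + 1/3)**3/3 - sin(y**2/2 - 3*y/4) + 4*sin(3*y**3/2 + 2*y**2/3 - 3/4)/3 + exp(-y)/4 + C.
The condition gives C = -4*sin(19/12)/3 - sin(5/4) + exp(1)/4 + 482/81 - (-4*sin(19/12)/3 - sin(5/4) + exp(1)/4 + 320/81) = 2.
So G(y) = 5*(3*y**2 + 2*y + 1/3)**3/3 - sin(y**2/2 - 3*y/4) + 4*sin(3*y**3/2 + 2*y**2/3 - 3/4)/3 + 2 + exp(-y)/4.
Check: d/dy[5*(3*y**2 + 2*y + 1/3)**3/3 - sin(y**2/2 - 3*y/4) + 4*sin(3*y**3/2 + 2*y**2/3 - 3/4)/3 + 2 + exp(-y)/4] = (9720*y**5*exp(y) + 16200*y**4*exp(y) + 10800*y**3*exp(y) + 216*y**2*exp(y)*cos(3*y**3/2 + 2*y**2/3 - 3/4) + 3600*y**2*exp(y) - 36*y*exp(y)*cos(y**2/2 - 3*y/4) + 64*y*exp(y)*cos(3*y**3/2 + 2*y**2/3 - 3/4) + 600*y*exp(y) + 27*exp(y)*cos(y**2/2 - 3*y/4) + 40*exp(y) - 9)*exp(-y)/36, which equals G'(y).

G(y) = 5*(3*y**2 + 2*y + 1/3)**3/3 - sin(y**2/2 - 3*y/4) + 4*sin(3*y**3/2 + 2*y**2/3 - 3/4)/3 + 2 + exp(-y)/4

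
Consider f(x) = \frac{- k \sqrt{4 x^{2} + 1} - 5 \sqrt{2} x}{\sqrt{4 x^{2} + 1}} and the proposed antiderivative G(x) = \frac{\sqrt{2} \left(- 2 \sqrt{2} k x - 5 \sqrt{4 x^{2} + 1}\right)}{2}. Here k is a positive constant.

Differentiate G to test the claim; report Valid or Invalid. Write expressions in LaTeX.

d/dx[G] = \frac{- 2 k \sqrt{4 x^{2} + 1} - 10 \sqrt{2} x}{\sqrt{4 x^{2} + 1}}
d/dx[G] - f(x) = \frac{- k \sqrt{4 x^{2} + 1} - 5 \sqrt{2} x}{\sqrt{4 x^{2} + 1}} != 0.

Invalid: d/dx[G] - f = \frac{- k \sqrt{4 x^{2} + 1} - 5 \sqrt{2} x}{\sqrt{4 x^{2} + 1}}, which is not 0.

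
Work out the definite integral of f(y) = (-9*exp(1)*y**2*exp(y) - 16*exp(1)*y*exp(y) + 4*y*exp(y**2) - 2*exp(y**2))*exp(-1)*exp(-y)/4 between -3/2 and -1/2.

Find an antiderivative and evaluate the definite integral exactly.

Antiderivative: F(y) = -3*y**3/4 - 2*y**2 + exp(y**2 - y - 1)/2; value = -exp(11/4)/2 + exp(-1/4)/2 + 25/16

An antiderivative F(y) passes only if d/dy[F] lands on f(y) exactly.
F(y) = -3*y**3/4 - 2*y**2 + exp(y**2 - y - 1)/2 is an antiderivative of f.
Check: d/dy[-3*y**3/4 - 2*y**2 + exp(y**2 - y - 1)/2] = (-9*exp(1)*y**2*exp(y)*exp(-y**2) - 16*exp(1)*y*exp(y)*exp(-y**2) + 4*y - 2)*exp(-1)*exp(-y)*exp(y**2)/4, which equals f(y).
F(-1/2) = -13/32 + exp(-1/4)/2; F(-3/2) = -63/32 + exp(11/4)/2.
Integral = F(-1/2) - F(-3/2) = -exp(11/4)/2 + exp(-1/4)/2 + 25/16.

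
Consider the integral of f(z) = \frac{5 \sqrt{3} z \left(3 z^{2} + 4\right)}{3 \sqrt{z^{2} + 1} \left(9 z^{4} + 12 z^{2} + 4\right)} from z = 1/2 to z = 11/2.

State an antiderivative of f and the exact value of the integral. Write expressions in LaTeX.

f has the shape u'v + uv' for u = - \frac{5}{6 \left(\frac{3 z^{2}}{2} + 1\right)} and v = \sqrt{3 z^{2} + 3} — it is the derivative of the product u*v.
F(z) = - \frac{5 \sqrt{3 z^{2} + 3}}{9 z^{2} + 6} is an antiderivative of f.
Check: d/dz[- \frac{5 \sqrt{3 z^{2} + 3}}{9 z^{2} + 6}] = \frac{15 \sqrt{3} z^{3} + 20 \sqrt{3} z}{27 z^{4} \sqrt{z^{2} + 1} + 36 z^{2} \sqrt{z^{2} + 1} + 12 \sqrt{z^{2} + 1}}, which equals f(z).
F(11/2) = - \frac{50 \sqrt{15}}{1113}; F(1/2) = - \frac{10 \sqrt{15}}{33}.
Integral = F(11/2) - F(1/2) = \frac{3160 \sqrt{15}}{12243}.

Antiderivative: F(z) = - \frac{5 \sqrt{3 z^{2} + 3}}{9 z^{2} + 6}; value = \frac{3160 \sqrt{15}}{12243}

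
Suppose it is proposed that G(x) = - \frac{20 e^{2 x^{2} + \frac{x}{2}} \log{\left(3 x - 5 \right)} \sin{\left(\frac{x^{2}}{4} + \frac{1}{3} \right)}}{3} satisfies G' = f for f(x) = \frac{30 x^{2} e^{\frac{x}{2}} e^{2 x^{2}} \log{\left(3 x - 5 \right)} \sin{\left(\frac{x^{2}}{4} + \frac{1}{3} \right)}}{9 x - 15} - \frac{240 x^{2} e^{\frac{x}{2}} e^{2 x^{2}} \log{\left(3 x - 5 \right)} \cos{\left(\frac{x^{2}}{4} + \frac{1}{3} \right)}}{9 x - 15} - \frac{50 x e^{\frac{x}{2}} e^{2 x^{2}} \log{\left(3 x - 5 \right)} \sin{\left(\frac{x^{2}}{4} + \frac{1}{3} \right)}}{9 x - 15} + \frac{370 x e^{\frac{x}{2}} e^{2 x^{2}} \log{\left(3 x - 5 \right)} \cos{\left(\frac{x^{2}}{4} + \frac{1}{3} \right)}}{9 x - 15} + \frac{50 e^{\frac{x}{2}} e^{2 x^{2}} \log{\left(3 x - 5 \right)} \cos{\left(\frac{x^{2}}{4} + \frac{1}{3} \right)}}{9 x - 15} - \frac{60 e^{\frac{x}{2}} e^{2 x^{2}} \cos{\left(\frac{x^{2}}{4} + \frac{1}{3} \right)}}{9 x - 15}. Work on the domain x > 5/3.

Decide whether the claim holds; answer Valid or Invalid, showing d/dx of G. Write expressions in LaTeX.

Invalid: d/dx[G] - f = \frac{- 270 x^{2} e^{\frac{x}{2}} e^{2 x^{2}} \log{\left(3 x - 5 \right)} \sin{\left(\frac{x^{2}}{4} + \frac{1}{3} \right)} + 210 x^{2} e^{\frac{x}{2}} e^{2 x^{2}} \log{\left(3 x - 5 \right)} \cos{\left(\frac{x^{2}}{4} + \frac{1}{3} \right)} + 420 x e^{\frac{x}{2}} e^{2 x^{2}} \log{\left(3 x - 5 \right)} \sin{\left(\frac{x^{2}}{4} + \frac{1}{3} \right)} - 320 x e^{\frac{x}{2}} e^{2 x^{2}} \log{\left(3 x - 5 \right)} \cos{\left(\frac{x^{2}}{4} + \frac{1}{3} \right)} + 50 e^{\frac{x}{2}} e^{2 x^{2}} \log{\left(3 x - 5 \right)} \sin{\left(\frac{x^{2}}{4} + \frac{1}{3} \right)} - 50 e^{\frac{x}{2}} e^{2 x^{2}} \log{\left(3 x - 5 \right)} \cos{\left(\frac{x^{2}}{4} + \frac{1}{3} \right)} - 60 e^{\frac{x}{2}} e^{2 x^{2}} \sin{\left(\frac{x^{2}}{4} + \frac{1}{3} \right)} + 60 e^{\frac{x}{2}} e^{2 x^{2}} \cos{\left(\frac{x^{2}}{4} + \frac{1}{3} \right)}}{9 x - 15}, which is not 0.

d/dx[G] = \frac{- 240 x^{2} e^{\frac{x}{2}} e^{2 x^{2}} \log{\left(3 x - 5 \right)} \sin{\left(\frac{x^{2}}{4} + \frac{1}{3} \right)} - 30 x^{2} e^{\frac{x}{2}} e^{2 x^{2}} \log{\left(3 x - 5 \right)} \cos{\left(\frac{x^{2}}{4} + \frac{1}{3} \right)} + 370 x e^{\frac{x}{2}} e^{2 x^{2}} \log{\left(3 x - 5 \right)} \sin{\left(\frac{x^{2}}{4} + \frac{1}{3} \right)} + 50 x e^{\frac{x}{2}} e^{2 x^{2}} \log{\left(3 x - 5 \right)} \cos{\left(\frac{x^{2}}{4} + \frac{1}{3} \right)} + 50 e^{\frac{x}{2}} e^{2 x^{2}} \log{\left(3 x - 5 \right)} \sin{\left(\frac{x^{2}}{4} + \frac{1}{3} \right)} - 60 e^{\frac{x}{2}} e^{2 x^{2}} \sin{\left(\frac{x^{2}}{4} + \frac{1}{3} \right)}}{9 x - 15}
d/dx[G] - f(x) = \frac{- 270 x^{2} e^{\frac{x}{2}} e^{2 x^{2}} \log{\left(3 x - 5 \right)} \sin{\left(\frac{x^{2}}{4} + \frac{1}{3} \right)} + 210 x^{2} e^{\frac{x}{2}} e^{2 x^{2}} \log{\left(3 x - 5 \right)} \cos{\left(\frac{x^{2}}{4} + \frac{1}{3} \right)} + 420 x e^{\frac{x}{2}} e^{2 x^{2}} \log{\left(3 x - 5 \right)} \sin{\left(\frac{x^{2}}{4} + \frac{1}{3} \right)} - 320 x e^{\frac{x}{2}} e^{2 x^{2}} \log{\left(3 x - 5 \right)} \cos{\left(\frac{x^{2}}{4} + \frac{1}{3} \right)} + 50 e^{\frac{x}{2}} e^{2 x^{2}} \log{\left(3 x - 5 \right)} \sin{\left(\frac{x^{2}}{4} + \frac{1}{3} \right)} - 50 e^{\frac{x}{2}} e^{2 x^{2}} \log{\left(3 x - 5 \right)} \cos{\left(\frac{x^{2}}{4} + \frac{1}{3} \right)} - 60 e^{\frac{x}{2}} e^{2 x^{2}} \sin{\left(\frac{x^{2}}{4} + \frac{1}{3} \right)} + 60 e^{\frac{x}{2}} e^{2 x^{2}} \cos{\left(\frac{x^{2}}{4} + \frac{1}{3} \right)}}{9 x - 15} != 0.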